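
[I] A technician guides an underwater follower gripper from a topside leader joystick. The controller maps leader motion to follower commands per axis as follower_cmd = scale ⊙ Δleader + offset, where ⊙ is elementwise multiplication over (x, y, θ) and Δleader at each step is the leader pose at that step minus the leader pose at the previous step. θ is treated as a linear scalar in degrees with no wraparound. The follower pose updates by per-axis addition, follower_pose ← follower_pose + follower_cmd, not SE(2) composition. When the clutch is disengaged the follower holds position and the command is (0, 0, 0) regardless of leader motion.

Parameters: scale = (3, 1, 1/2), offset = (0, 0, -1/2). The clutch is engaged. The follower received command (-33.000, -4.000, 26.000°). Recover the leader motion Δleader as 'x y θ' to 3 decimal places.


-11.000 -4.000 53.000

axis x: (-33.000 − 0) / (3) = -11.000
axis y: (-4.000 − 0) / (1) = -4.000
axis θ: (26.000 − -1/2) / (1/2) = 53.000


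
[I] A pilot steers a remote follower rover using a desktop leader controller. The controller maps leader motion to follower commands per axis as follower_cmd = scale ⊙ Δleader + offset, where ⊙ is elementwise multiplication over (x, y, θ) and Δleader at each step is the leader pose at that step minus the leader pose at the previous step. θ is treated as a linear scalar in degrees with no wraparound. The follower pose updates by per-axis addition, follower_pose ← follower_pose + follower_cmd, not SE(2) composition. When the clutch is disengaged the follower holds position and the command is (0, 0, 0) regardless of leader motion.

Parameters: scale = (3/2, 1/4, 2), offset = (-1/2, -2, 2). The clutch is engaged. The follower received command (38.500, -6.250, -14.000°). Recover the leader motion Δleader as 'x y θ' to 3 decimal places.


26.000 -17.000 -8.000

axis x: (38.500 − -1/2) / (3/2) = 26.000
axis y: (-6.250 − -2) / (1/4) = -17.000
axis θ: (-14.000 − 2) / (2) = -8.000


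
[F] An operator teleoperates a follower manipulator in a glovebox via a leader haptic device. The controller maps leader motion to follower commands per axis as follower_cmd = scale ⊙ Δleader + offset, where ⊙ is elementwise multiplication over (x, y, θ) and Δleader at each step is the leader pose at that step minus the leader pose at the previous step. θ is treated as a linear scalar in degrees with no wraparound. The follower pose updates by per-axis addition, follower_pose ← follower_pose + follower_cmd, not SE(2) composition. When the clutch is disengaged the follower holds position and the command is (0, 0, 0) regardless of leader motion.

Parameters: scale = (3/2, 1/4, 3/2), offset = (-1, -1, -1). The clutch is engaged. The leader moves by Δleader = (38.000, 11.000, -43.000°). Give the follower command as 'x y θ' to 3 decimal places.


axis x: 3/2·38.000 + -1 = 56.000
axis y: 1/4·11.000 + -1 = 1.750
axis θ: 3/2·-43.000 + -1 = -65.500

56.000 1.750 -65.500


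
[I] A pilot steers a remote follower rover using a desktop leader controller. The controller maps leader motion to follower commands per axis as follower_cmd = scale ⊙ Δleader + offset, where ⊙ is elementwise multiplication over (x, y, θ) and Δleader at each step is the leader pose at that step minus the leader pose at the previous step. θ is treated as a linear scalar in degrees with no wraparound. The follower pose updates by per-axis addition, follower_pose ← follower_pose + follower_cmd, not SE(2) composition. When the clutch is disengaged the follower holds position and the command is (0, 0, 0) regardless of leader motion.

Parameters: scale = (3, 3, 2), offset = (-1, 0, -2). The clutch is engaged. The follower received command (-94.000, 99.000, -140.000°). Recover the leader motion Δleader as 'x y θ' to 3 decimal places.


-31.000 33.000 -69.000

axis x: (-94.000 − -1) / (3) = -31.000
axis y: (99.000 − 0) / (3) = 33.000
axis θ: (-140.000 − -2) / (2) = -69.000


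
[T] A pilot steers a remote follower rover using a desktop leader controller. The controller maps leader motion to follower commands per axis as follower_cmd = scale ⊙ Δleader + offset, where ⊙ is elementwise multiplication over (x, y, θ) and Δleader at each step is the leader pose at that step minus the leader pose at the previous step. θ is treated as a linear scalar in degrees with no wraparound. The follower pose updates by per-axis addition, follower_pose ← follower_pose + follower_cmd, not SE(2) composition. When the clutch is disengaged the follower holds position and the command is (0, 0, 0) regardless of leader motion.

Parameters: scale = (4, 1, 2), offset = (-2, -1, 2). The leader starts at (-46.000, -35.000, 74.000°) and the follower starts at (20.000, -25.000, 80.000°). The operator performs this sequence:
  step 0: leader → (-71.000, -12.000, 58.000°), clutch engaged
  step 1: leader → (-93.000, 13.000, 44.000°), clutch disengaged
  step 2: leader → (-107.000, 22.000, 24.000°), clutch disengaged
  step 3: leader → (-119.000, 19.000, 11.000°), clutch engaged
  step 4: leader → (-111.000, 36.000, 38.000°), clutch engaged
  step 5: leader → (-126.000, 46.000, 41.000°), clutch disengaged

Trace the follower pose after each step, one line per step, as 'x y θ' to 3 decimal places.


step 0: Δleader=(-25.000, 23.000, -16.000°), engaged; cmd=(-102.000, 22.000, -30.000°) → follower=(-82.000, -3.000, 50.000°)
step 1: Δleader=(-22.000, 25.000, -14.000°), disengaged; cmd=(0,0,0) → follower holds at (-82.000, -3.000, 50.000°)
step 2: Δleader=(-14.000, 9.000, -20.000°), disengaged; cmd=(0,0,0) → follower holds at (-82.000, -3.000, 50.000°)
step 3: Δleader=(-12.000, -3.000, -13.000°), engaged; cmd=(-50.000, -4.000, -24.000°) → follower=(-132.000, -7.000, 26.000°)
step 4: Δleader=(8.000, 17.000, 27.000°), engaged; cmd=(30.000, 16.000, 56.000°) → follower=(-102.000, 9.000, 82.000°)
step 5: Δleader=(-15.000, 10.000, 3.000°), disengaged; cmd=(0,0,0) → follower holds at (-102.000, 9.000, 82.000°)

-82.000 -3.000 50.000
-82.000 -3.000 50.000
-82.000 -3.000 50.000
-132.000 -7.000 26.000
-102.000 9.000 82.000
-102.000 9.000 82.000


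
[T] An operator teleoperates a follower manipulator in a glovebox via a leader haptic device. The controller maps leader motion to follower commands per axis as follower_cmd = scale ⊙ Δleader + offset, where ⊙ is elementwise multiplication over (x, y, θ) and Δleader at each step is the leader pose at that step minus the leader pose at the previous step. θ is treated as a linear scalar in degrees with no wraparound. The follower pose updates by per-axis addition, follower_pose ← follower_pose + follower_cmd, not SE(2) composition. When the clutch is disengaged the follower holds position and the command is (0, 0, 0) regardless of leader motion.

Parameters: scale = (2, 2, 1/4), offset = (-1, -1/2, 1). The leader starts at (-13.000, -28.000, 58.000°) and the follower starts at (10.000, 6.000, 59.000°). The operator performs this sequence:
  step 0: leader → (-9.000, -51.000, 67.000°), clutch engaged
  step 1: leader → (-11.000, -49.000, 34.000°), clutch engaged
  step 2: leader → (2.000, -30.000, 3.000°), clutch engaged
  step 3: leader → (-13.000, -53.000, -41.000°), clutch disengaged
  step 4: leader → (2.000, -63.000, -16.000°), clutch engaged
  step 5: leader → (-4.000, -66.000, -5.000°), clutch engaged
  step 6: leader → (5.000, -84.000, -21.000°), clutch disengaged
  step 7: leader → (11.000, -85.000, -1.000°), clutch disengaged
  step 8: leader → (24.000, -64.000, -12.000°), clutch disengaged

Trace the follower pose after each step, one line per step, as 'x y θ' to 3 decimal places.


step 0: Δleader=(4.000, -23.000, 9.000°), engaged; cmd=(7.000, -46.500, 3.250°) → follower=(17.000, -40.500, 62.250°)
step 1: Δleader=(-2.000, 2.000, -33.000°), engaged; cmd=(-5.000, 3.500, -7.250°) → follower=(12.000, -37.000, 55.000°)
step 2: Δleader=(13.000, 19.000, -31.000°), engaged; cmd=(25.000, 37.500, -6.750°) → follower=(37.000, 0.500, 48.250°)
step 3: Δleader=(-15.000, -23.000, -44.000°), disengaged; cmd=(0,0,0) → follower holds at (37.000, 0.500, 48.250°)
step 4: Δleader=(15.000, -10.000, 25.000°), engaged; cmd=(29.000, -20.500, 7.250°) → follower=(66.000, -20.000, 55.500°)
step 5: Δleader=(-6.000, -3.000, 11.000°), engaged; cmd=(-13.000, -6.500, 3.750°) → follower=(53.000, -26.500, 59.250°)
step 6: Δleader=(9.000, -18.000, -16.000°), disengaged; cmd=(0,0,0) → follower holds at (53.000, -26.500, 59.250°)
step 7: Δleader=(6.000, -1.000, 20.000°), disengaged; cmd=(0,0,0) → follower holds at (53.000, -26.500, 59.250°)
step 8: Δleader=(13.000, 21.000, -11.000°), disengaged; cmd=(0,0,0) → follower holds at (53.000, -26.500, 59.250°)

17.000 -40.500 62.250
12.000 -37.000 55.000
37.000 0.500 48.250
37.000 0.500 48.250
66.000 -20.000 55.500
53.000 -26.500 59.250
53.000 -26.500 59.250
53.000 -26.500 59.250
53.000 -26.500 59.250


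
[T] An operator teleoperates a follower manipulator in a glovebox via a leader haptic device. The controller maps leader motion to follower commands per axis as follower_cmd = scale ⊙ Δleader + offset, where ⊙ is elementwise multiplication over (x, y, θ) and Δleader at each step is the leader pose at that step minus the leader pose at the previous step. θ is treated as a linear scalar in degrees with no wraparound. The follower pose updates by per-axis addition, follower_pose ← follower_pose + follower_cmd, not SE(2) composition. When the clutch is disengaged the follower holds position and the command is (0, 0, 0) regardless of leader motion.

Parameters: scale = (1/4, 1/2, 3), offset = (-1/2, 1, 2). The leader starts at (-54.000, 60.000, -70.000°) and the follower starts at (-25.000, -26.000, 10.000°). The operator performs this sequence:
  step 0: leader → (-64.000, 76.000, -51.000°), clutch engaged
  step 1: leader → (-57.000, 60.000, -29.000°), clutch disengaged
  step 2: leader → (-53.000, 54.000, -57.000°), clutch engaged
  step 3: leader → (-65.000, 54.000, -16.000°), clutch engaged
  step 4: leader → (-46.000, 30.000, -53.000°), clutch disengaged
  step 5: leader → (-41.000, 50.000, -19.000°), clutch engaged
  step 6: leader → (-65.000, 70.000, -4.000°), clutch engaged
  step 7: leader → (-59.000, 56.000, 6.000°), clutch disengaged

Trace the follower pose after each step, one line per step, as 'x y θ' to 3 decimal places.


-28.000 -17.000 69.000
-28.000 -17.000 69.000
-27.500 -19.000 -13.000
-31.000 -18.000 112.000
-31.000 -18.000 112.000
-30.250 -7.000 216.000
-36.750 4.000 263.000
-36.750 4.000 263.000

step 0: Δleader=(-10.000, 16.000, 19.000°), engaged; cmd=(-3.000, 9.000, 59.000°) → follower=(-28.000, -17.000, 69.000°)
step 1: Δleader=(7.000, -16.000, 22.000°), disengaged; cmd=(0,0,0) → follower holds at (-28.000, -17.000, 69.000°)
step 2: Δleader=(4.000, -6.000, -28.000°), engaged; cmd=(0.500, -2.000, -82.000°) → follower=(-27.500, -19.000, -13.000°)
step 3: Δleader=(-12.000, 0.000, 41.000°), engaged; cmd=(-3.500, 1.000, 125.000°) → follower=(-31.000, -18.000, 112.000°)
step 4: Δleader=(19.000, -24.000, -37.000°), disengaged; cmd=(0,0,0) → follower holds at (-31.000, -18.000, 112.000°)
step 5: Δleader=(5.000, 20.000, 34.000°), engaged; cmd=(0.750, 11.000, 104.000°) → follower=(-30.250, -7.000, 216.000°)
step 6: Δleader=(-24.000, 20.000, 15.000°), engaged; cmd=(-6.500, 11.000, 47.000°) → follower=(-36.750, 4.000, 263.000°)
step 7: Δleader=(6.000, -14.000, 10.000°), disengaged; cmd=(0,0,0) → follower holds at (-36.750, 4.000, 263.000°)


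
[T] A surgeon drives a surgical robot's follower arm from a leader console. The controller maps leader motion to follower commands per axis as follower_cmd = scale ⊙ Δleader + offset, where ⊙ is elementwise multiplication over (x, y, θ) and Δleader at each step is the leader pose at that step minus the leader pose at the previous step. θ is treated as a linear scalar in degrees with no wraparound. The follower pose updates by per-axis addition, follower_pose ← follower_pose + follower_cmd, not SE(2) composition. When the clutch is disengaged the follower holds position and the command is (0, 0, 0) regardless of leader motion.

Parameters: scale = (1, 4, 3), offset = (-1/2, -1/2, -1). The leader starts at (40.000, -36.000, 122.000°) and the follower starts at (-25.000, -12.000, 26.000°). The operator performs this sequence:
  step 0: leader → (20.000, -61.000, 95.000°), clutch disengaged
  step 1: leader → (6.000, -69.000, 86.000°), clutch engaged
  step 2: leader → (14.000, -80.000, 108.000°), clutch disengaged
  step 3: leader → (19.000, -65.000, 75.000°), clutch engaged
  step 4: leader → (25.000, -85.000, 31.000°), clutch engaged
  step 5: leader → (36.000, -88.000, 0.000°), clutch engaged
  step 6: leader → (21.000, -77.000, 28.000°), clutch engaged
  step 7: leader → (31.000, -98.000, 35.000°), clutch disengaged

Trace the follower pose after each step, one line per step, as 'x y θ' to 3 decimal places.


step 0: Δleader=(-20.000, -25.000, -27.000°), disengaged; cmd=(0,0,0) → follower holds at (-25.000, -12.000, 26.000°)
step 1: Δleader=(-14.000, -8.000, -9.000°), engaged; cmd=(-14.500, -32.500, -28.000°) → follower=(-39.500, -44.500, -2.000°)
step 2: Δleader=(8.000, -11.000, 22.000°), disengaged; cmd=(0,0,0) → follower holds at (-39.500, -44.500, -2.000°)
step 3: Δleader=(5.000, 15.000, -33.000°), engaged; cmd=(4.500, 59.500, -100.000°) → follower=(-35.000, 15.000, -102.000°)
step 4: Δleader=(6.000, -20.000, -44.000°), engaged; cmd=(5.500, -80.500, -133.000°) → follower=(-29.500, -65.500, -235.000°)
step 5: Δleader=(11.000, -3.000, -31.000°), engaged; cmd=(10.500, -12.500, -94.000°) → follower=(-19.000, -78.000, -329.000°)
step 6: Δleader=(-15.000, 11.000, 28.000°), engaged; cmd=(-15.500, 43.500, 83.000°) → follower=(-34.500, -34.500, -246.000°)
step 7: Δleader=(10.000, -21.000, 7.000°), disengaged; cmd=(0,0,0) → follower holds at (-34.500, -34.500, -246.000°)

-25.000 -12.000 26.000
-39.500 -44.500 -2.000
-39.500 -44.500 -2.000
-35.000 15.000 -102.000
-29.500 -65.500 -235.000
-19.000 -78.000 -329.000
-34.500 -34.500 -246.000
-34.500 -34.500 -246.000


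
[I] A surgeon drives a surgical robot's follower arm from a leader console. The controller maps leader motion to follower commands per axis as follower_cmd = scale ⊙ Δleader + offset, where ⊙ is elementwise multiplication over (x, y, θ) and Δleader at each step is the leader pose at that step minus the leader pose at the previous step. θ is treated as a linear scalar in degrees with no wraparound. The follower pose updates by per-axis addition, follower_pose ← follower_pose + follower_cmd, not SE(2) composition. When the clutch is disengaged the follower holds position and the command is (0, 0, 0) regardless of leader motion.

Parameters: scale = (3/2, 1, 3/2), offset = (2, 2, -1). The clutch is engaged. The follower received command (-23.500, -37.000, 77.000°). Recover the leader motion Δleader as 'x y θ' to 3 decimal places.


axis x: (-23.500 − 2) / (3/2) = -17.000
axis y: (-37.000 − 2) / (1) = -39.000
axis θ: (77.000 − -1) / (3/2) = 52.000

-17.000 -39.000 52.000


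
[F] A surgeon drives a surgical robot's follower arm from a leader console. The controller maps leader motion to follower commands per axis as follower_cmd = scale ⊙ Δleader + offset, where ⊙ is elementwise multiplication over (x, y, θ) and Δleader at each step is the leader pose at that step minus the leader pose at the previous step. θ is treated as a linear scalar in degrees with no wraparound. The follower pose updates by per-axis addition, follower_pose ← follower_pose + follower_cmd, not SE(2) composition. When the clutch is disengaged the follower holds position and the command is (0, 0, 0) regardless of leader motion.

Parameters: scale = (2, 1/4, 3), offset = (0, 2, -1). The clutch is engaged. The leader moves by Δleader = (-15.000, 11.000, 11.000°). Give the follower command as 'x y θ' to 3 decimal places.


axis x: 2·-15.000 + 0 = -30.000
axis y: 1/4·11.000 + 2 = 4.750
axis θ: 3·11.000 + -1 = 32.000

-30.000 4.750 32.000


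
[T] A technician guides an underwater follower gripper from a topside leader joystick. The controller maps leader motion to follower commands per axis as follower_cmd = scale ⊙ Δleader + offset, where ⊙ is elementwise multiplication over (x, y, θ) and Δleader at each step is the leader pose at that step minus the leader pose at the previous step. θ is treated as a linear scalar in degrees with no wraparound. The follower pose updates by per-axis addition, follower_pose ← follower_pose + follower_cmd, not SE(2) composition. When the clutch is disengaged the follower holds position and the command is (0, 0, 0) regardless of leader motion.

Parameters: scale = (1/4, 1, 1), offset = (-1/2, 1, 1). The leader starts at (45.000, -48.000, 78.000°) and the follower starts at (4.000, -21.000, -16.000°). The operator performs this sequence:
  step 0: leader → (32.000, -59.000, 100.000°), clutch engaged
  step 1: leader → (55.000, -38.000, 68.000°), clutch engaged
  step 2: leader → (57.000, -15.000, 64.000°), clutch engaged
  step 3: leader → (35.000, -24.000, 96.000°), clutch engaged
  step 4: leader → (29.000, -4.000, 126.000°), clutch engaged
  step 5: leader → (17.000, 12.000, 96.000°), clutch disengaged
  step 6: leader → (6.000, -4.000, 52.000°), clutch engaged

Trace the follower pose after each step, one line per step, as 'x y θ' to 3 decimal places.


step 0: Δleader=(-13.000, -11.000, 22.000°), engaged; cmd=(-3.750, -10.000, 23.000°) → follower=(0.250, -31.000, 7.000°)
step 1: Δleader=(23.000, 21.000, -32.000°), engaged; cmd=(5.250, 22.000, -31.000°) → follower=(5.500, -9.000, -24.000°)
step 2: Δleader=(2.000, 23.000, -4.000°), engaged; cmd=(0.000, 24.000, -3.000°) → follower=(5.500, 15.000, -27.000°)
step 3: Δleader=(-22.000, -9.000, 32.000°), engaged; cmd=(-6.000, -8.000, 33.000°) → follower=(-0.500, 7.000, 6.000°)
step 4: Δleader=(-6.000, 20.000, 30.000°), engaged; cmd=(-2.000, 21.000, 31.000°) → follower=(-2.500, 28.000, 37.000°)
step 5: Δleader=(-12.000, 16.000, -30.000°), disengaged; cmd=(0,0,0) → follower holds at (-2.500, 28.000, 37.000°)
step 6: Δleader=(-11.000, -16.000, -44.000°), engaged; cmd=(-3.250, -15.000, -43.000°) → follower=(-5.750, 13.000, -6.000°)

0.250 -31.000 7.000
5.500 -9.000 -24.000
5.500 15.000 -27.000
-0.500 7.000 6.000
-2.500 28.000 37.000
-2.500 28.000 37.000
-5.750 13.000 -6.000


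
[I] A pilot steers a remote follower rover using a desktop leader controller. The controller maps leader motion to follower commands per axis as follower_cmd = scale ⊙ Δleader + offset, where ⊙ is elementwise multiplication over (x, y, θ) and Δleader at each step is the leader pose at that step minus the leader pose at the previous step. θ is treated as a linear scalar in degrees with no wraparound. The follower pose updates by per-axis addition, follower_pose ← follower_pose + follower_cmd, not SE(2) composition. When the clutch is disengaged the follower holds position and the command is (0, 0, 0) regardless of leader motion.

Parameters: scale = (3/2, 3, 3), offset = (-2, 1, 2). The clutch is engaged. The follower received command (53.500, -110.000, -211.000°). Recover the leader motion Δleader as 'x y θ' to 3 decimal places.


axis x: (53.500 − -2) / (3/2) = 37.000
axis y: (-110.000 − 1) / (3) = -37.000
axis θ: (-211.000 − 2) / (3) = -71.000

37.000 -37.000 -71.000


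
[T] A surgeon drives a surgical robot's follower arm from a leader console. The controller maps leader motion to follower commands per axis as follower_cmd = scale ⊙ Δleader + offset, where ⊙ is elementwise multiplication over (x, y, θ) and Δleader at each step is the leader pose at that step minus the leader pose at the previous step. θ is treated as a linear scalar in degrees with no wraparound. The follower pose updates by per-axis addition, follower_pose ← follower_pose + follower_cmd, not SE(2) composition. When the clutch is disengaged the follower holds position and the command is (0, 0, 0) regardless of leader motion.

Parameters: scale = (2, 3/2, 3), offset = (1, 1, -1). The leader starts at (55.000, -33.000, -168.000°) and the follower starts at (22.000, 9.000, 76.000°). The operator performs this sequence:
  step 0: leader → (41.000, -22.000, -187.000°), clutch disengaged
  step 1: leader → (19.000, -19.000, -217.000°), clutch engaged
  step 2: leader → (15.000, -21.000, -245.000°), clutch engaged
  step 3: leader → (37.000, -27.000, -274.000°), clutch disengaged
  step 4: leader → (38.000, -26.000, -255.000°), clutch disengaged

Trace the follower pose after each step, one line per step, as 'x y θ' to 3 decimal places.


step 0: Δleader=(-14.000, 11.000, -19.000°), disengaged; cmd=(0,0,0) → follower holds at (22.000, 9.000, 76.000°)
step 1: Δleader=(-22.000, 3.000, -30.000°), engaged; cmd=(-43.000, 5.500, -91.000°) → follower=(-21.000, 14.500, -15.000°)
step 2: Δleader=(-4.000, -2.000, -28.000°), engaged; cmd=(-7.000, -2.000, -85.000°) → follower=(-28.000, 12.500, -100.000°)
step 3: Δleader=(22.000, -6.000, -29.000°), disengaged; cmd=(0,0,0) → follower holds at (-28.000, 12.500, -100.000°)
step 4: Δleader=(1.000, 1.000, 19.000°), disengaged; cmd=(0,0,0) → follower holds at (-28.000, 12.500, -100.000°)

22.000 9.000 76.000
-21.000 14.500 -15.000
-28.000 12.500 -100.000
-28.000 12.500 -100.000
-28.000 12.500 -100.000


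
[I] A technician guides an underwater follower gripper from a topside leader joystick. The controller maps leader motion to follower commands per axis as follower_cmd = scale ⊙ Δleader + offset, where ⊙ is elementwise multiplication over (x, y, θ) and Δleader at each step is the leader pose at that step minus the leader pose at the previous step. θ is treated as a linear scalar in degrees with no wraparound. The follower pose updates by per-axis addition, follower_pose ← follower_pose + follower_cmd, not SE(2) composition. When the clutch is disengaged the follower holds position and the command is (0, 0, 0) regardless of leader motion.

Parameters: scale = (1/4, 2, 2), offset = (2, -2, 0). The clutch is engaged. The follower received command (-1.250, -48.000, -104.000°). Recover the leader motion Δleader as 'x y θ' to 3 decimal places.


-13.000 -23.000 -52.000

axis x: (-1.250 − 2) / (1/4) = -13.000
axis y: (-48.000 − -2) / (2) = -23.000
axis θ: (-104.000 − 0) / (2) = -52.000


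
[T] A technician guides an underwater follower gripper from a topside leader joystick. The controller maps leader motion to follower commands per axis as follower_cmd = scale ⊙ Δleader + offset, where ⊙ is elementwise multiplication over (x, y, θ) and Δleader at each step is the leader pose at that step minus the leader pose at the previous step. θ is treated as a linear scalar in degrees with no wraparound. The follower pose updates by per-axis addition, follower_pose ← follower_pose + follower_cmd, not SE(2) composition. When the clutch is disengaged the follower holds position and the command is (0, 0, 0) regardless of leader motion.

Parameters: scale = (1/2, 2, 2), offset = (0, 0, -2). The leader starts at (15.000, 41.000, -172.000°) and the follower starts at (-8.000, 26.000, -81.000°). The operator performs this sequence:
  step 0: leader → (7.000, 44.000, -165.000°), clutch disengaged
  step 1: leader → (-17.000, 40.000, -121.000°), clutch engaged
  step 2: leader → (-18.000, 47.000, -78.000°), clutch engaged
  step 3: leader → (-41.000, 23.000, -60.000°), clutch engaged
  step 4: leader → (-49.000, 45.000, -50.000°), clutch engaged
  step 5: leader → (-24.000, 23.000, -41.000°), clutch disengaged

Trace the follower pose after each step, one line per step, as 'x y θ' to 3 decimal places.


step 0: Δleader=(-8.000, 3.000, 7.000°), disengaged; cmd=(0,0,0) → follower holds at (-8.000, 26.000, -81.000°)
step 1: Δleader=(-24.000, -4.000, 44.000°), engaged; cmd=(-12.000, -8.000, 86.000°) → follower=(-20.000, 18.000, 5.000°)
step 2: Δleader=(-1.000, 7.000, 43.000°), engaged; cmd=(-0.500, 14.000, 84.000°) → follower=(-20.500, 32.000, 89.000°)
step 3: Δleader=(-23.000, -24.000, 18.000°), engaged; cmd=(-11.500, -48.000, 34.000°) → follower=(-32.000, -16.000, 123.000°)
step 4: Δleader=(-8.000, 22.000, 10.000°), engaged; cmd=(-4.000, 44.000, 18.000°) → follower=(-36.000, 28.000, 141.000°)
step 5: Δleader=(25.000, -22.000, 9.000°), disengaged; cmd=(0,0,0) → follower holds at (-36.000, 28.000, 141.000°)

-8.000 26.000 -81.000
-20.000 18.000 5.000
-20.500 32.000 89.000
-32.000 -16.000 123.000
-36.000 28.000 141.000
-36.000 28.000 141.000


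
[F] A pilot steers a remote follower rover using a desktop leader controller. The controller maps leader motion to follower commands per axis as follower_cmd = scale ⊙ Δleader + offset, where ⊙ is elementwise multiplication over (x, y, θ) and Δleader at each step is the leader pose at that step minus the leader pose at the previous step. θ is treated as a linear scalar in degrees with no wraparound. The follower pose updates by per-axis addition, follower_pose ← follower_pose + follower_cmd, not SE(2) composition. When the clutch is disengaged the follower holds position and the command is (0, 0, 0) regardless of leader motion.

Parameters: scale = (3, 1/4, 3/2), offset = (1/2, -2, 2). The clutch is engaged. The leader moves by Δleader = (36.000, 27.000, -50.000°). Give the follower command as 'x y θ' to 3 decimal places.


108.500 4.750 -73.000

axis x: 3·36.000 + 1/2 = 108.500
axis y: 1/4·27.000 + -2 = 4.750
axis θ: 3/2·-50.000 + 2 = -73.000


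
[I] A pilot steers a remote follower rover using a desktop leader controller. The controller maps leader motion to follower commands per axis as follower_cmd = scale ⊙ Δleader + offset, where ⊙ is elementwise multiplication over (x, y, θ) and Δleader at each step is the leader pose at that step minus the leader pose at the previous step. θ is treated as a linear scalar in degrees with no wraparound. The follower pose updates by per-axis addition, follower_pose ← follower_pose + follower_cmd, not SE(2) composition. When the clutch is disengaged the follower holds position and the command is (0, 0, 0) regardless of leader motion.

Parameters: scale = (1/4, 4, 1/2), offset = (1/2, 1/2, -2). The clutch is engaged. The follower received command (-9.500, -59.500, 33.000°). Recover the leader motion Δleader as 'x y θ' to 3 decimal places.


axis x: (-9.500 − 1/2) / (1/4) = -40.000
axis y: (-59.500 − 1/2) / (4) = -15.000
axis θ: (33.000 − -2) / (1/2) = 70.000

-40.000 -15.000 70.000


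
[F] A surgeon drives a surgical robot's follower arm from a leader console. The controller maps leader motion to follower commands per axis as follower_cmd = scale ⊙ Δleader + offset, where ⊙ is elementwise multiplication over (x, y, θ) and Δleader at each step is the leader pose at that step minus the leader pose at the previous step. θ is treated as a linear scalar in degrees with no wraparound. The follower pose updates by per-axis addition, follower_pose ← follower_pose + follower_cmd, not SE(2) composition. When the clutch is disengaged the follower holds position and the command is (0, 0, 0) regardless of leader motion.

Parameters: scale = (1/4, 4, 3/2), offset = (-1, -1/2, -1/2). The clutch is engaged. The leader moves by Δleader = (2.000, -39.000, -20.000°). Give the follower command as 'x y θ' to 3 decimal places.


axis x: 1/4·2.000 + -1 = -0.500
axis y: 4·-39.000 + -1/2 = -156.500
axis θ: 3/2·-20.000 + -1/2 = -30.500

-0.500 -156.500 -30.500


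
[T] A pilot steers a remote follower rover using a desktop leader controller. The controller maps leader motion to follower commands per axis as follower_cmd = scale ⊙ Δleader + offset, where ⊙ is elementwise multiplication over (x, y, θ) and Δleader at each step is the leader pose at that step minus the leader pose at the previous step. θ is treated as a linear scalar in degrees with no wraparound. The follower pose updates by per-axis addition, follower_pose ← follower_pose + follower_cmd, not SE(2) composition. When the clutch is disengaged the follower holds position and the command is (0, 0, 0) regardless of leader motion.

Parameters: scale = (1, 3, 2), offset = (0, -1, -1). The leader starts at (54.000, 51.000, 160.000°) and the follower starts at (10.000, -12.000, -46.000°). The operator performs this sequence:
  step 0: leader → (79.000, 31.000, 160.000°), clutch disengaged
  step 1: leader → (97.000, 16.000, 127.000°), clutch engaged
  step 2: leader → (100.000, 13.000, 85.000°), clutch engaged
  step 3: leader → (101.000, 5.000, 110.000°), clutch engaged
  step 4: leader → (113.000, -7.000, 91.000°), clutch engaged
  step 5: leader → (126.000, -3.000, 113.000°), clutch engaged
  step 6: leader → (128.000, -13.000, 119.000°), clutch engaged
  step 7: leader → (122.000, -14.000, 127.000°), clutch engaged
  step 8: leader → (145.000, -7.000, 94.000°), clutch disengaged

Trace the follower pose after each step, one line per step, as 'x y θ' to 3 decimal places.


10.000 -12.000 -46.000
28.000 -58.000 -113.000
31.000 -68.000 -198.000
32.000 -93.000 -149.000
44.000 -130.000 -188.000
57.000 -119.000 -145.000
59.000 -150.000 -134.000
53.000 -154.000 -119.000
53.000 -154.000 -119.000

step 0: Δleader=(25.000, -20.000, 0.000°), disengaged; cmd=(0,0,0) → follower holds at (10.000, -12.000, -46.000°)
step 1: Δleader=(18.000, -15.000, -33.000°), engaged; cmd=(18.000, -46.000, -67.000°) → follower=(28.000, -58.000, -113.000°)
step 2: Δleader=(3.000, -3.000, -42.000°), engaged; cmd=(3.000, -10.000, -85.000°) → follower=(31.000, -68.000, -198.000°)
step 3: Δleader=(1.000, -8.000, 25.000°), engaged; cmd=(1.000, -25.000, 49.000°) → follower=(32.000, -93.000, -149.000°)
step 4: Δleader=(12.000, -12.000, -19.000°), engaged; cmd=(12.000, -37.000, -39.000°) → follower=(44.000, -130.000, -188.000°)
step 5: Δleader=(13.000, 4.000, 22.000°), engaged; cmd=(13.000, 11.000, 43.000°) → follower=(57.000, -119.000, -145.000°)
step 6: Δleader=(2.000, -10.000, 6.000°), engaged; cmd=(2.000, -31.000, 11.000°) → follower=(59.000, -150.000, -134.000°)
step 7: Δleader=(-6.000, -1.000, 8.000°), engaged; cmd=(-6.000, -4.000, 15.000°) → follower=(53.000, -154.000, -119.000°)
step 8: Δleader=(23.000, 7.000, -33.000°), disengaged; cmd=(0,0,0) → follower holds at (53.000, -154.000, -119.000°)


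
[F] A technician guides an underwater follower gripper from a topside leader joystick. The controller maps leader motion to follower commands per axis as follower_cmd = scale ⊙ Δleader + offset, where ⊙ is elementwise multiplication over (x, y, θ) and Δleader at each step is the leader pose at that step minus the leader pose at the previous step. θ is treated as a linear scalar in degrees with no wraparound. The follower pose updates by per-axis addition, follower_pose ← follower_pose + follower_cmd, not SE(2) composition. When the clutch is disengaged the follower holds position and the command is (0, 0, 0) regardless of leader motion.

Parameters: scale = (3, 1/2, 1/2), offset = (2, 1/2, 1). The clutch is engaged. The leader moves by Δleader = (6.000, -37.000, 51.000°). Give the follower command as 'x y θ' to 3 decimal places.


20.000 -18.000 26.500

axis x: 3·6.000 + 2 = 20.000
axis y: 1/2·-37.000 + 1/2 = -18.000
axis θ: 1/2·51.000 + 1 = 26.500


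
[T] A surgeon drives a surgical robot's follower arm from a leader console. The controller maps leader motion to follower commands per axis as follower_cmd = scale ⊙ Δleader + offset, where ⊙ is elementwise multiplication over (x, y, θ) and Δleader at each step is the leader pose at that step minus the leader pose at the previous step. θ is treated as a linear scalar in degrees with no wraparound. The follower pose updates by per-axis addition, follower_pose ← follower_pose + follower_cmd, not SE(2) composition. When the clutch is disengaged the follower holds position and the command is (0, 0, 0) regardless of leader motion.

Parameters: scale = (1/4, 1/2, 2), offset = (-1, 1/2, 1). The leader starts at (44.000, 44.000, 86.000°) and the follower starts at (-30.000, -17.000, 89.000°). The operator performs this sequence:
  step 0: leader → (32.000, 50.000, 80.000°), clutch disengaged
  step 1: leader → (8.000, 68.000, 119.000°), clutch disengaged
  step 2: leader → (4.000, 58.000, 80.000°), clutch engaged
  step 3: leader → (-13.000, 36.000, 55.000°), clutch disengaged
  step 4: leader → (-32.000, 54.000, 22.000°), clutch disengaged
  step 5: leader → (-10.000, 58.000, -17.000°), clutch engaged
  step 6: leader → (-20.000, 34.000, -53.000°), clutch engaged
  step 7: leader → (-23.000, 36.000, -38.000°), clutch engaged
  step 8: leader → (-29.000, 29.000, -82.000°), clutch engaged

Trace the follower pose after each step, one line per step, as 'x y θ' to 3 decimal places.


step 0: Δleader=(-12.000, 6.000, -6.000°), disengaged; cmd=(0,0,0) → follower holds at (-30.000, -17.000, 89.000°)
step 1: Δleader=(-24.000, 18.000, 39.000°), disengaged; cmd=(0,0,0) → follower holds at (-30.000, -17.000, 89.000°)
step 2: Δleader=(-4.000, -10.000, -39.000°), engaged; cmd=(-2.000, -4.500, -77.000°) → follower=(-32.000, -21.500, 12.000°)
step 3: Δleader=(-17.000, -22.000, -25.000°), disengaged; cmd=(0,0,0) → follower holds at (-32.000, -21.500, 12.000°)
step 4: Δleader=(-19.000, 18.000, -33.000°), disengaged; cmd=(0,0,0) → follower holds at (-32.000, -21.500, 12.000°)
step 5: Δleader=(22.000, 4.000, -39.000°), engaged; cmd=(4.500, 2.500, -77.000°) → follower=(-27.500, -19.000, -65.000°)
step 6: Δleader=(-10.000, -24.000, -36.000°), engaged; cmd=(-3.500, -11.500, -71.000°) → follower=(-31.000, -30.500, -136.000°)
step 7: Δleader=(-3.000, 2.000, 15.000°), engaged; cmd=(-1.750, 1.500, 31.000°) → follower=(-32.750, -29.000, -105.000°)
step 8: Δleader=(-6.000, -7.000, -44.000°), engaged; cmd=(-2.500, -3.000, -87.000°) → follower=(-35.250, -32.000, -192.000°)

-30.000 -17.000 89.000
-30.000 -17.000 89.000
-32.000 -21.500 12.000
-32.000 -21.500 12.000
-32.000 -21.500 12.000
-27.500 -19.000 -65.000
-31.000 -30.500 -136.000
-32.750 -29.000 -105.000
-35.250 -32.000 -192.000


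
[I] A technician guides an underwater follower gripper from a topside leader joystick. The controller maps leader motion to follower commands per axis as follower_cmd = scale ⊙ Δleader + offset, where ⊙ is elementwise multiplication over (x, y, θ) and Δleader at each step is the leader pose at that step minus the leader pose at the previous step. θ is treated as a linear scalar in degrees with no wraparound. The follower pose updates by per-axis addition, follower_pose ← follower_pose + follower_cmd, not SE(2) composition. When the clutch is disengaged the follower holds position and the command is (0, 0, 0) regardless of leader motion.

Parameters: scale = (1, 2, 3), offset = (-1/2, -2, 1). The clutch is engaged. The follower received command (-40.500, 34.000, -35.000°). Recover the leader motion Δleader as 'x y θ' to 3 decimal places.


axis x: (-40.500 − -1/2) / (1) = -40.000
axis y: (34.000 − -2) / (2) = 18.000
axis θ: (-35.000 − 1) / (3) = -12.000

-40.000 18.000 -12.000


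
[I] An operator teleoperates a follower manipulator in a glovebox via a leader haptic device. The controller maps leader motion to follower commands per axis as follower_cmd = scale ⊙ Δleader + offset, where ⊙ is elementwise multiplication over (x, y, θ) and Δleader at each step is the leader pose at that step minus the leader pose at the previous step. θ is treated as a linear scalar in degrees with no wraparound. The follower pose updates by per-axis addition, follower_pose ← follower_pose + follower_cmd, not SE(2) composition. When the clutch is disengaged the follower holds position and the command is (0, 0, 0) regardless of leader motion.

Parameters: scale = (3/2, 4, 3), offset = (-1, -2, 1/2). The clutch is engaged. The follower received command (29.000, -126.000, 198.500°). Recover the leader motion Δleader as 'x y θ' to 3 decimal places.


20.000 -31.000 66.000

axis x: (29.000 − -1) / (3/2) = 20.000
axis y: (-126.000 − -2) / (4) = -31.000
axis θ: (198.500 − 1/2) / (3) = 66.000


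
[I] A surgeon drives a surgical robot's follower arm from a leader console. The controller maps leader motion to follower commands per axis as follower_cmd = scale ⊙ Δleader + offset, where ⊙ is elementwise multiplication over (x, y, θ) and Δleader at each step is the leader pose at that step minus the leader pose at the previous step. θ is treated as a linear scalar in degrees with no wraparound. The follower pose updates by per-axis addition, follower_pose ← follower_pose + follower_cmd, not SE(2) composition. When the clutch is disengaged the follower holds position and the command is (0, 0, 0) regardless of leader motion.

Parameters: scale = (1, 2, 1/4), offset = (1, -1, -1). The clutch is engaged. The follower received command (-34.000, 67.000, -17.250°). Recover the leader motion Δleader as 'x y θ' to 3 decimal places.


axis x: (-34.000 − 1) / (1) = -35.000
axis y: (67.000 − -1) / (2) = 34.000
axis θ: (-17.250 − -1) / (1/4) = -65.000

-35.000 34.000 -65.000


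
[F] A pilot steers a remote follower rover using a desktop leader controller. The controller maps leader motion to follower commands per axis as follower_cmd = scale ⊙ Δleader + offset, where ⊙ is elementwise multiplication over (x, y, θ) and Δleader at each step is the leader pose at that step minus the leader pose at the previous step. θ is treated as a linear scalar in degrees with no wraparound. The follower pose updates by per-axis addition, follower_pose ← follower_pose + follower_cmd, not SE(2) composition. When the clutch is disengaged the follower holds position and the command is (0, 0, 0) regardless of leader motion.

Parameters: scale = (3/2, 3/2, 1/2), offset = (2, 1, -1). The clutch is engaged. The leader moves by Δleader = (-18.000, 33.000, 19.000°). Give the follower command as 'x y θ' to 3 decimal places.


-25.000 50.500 8.500

axis x: 3/2·-18.000 + 2 = -25.000
axis y: 3/2·33.000 + 1 = 50.500
axis θ: 1/2·19.000 + -1 = 8.500


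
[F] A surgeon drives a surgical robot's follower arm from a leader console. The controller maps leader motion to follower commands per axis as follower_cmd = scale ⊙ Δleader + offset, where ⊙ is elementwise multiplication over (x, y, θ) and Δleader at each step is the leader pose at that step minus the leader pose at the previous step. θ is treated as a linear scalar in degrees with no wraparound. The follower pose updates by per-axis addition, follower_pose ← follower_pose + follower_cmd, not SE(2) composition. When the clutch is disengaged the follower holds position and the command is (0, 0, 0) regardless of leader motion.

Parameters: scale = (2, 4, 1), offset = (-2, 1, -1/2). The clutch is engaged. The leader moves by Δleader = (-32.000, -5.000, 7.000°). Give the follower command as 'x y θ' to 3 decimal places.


-66.000 -19.000 6.500

axis x: 2·-32.000 + -2 = -66.000
axis y: 4·-5.000 + 1 = -19.000
axis θ: 1·7.000 + -1/2 = 6.500


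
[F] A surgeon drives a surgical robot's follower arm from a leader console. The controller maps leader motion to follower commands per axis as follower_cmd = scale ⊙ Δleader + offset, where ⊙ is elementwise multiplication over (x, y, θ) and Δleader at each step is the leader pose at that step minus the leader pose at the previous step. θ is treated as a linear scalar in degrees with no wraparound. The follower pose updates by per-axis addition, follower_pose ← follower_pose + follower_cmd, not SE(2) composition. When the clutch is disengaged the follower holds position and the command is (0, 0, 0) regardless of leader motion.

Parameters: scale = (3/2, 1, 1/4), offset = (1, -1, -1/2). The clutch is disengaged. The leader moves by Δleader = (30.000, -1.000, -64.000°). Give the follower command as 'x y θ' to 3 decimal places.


clutch disengaged → follower holds; cmd = (0, 0, 0)

0.000 0.000 0.000
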